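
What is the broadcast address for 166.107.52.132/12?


Network: 166.96.0.0/12
Host bits = 20
Set all host bits to 1:
Broadcast: 166.111.255.255


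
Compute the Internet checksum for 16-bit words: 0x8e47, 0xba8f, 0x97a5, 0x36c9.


Sum all words (with carry folding):
+ 0x8e47 = 0x8e47
+ 0xba8f = 0x48d7
+ 0x97a5 = 0xe07c
+ 0x36c9 = 0x1746
One's complement: ~0x1746
Checksum = 0xe8b9


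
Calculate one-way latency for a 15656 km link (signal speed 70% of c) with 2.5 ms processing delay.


Speed = 0.7 * 3e5 km/s = 210000 km/s
Propagation delay = 15656 / 210000 = 0.0746 s = 74.5524 ms
Processing delay = 2.5 ms
Total one-way latency = 77.0524 ms


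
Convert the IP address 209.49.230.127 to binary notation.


209 = 11010001
49 = 00110001
230 = 11100110
127 = 01111111
Binary: 11010001.00110001.11100110.01111111


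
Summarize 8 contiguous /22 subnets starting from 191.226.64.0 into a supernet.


Original prefix: /22
Number of subnets: 8 = 2^3
New prefix = 22 - 3 = 19
Supernet: 191.226.64.0/19


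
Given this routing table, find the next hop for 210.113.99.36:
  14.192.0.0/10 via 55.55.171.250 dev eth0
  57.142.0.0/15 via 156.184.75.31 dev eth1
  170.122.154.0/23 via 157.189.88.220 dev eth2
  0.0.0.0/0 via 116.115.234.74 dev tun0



Longest prefix match for 210.113.99.36:
  /10 14.192.0.0: no
  /15 57.142.0.0: no
  /23 170.122.154.0: no
  /0 0.0.0.0: MATCH
Selected: next-hop 116.115.234.74 via tun0 (matched /0)


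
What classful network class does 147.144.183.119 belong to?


First octet: 147
Binary: 10010011
10xxxxxx -> Class B (128-191)
Class B, default mask 255.255.0.0 (/16)


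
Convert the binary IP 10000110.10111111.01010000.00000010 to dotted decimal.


10000110 = 134
10111111 = 191
01010000 = 80
00000010 = 2
IP: 134.191.80.2


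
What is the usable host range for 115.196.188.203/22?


Network: 115.196.188.0
Broadcast: 115.196.191.255
First usable = network + 1
Last usable = broadcast - 1
Range: 115.196.188.1 to 115.196.191.254


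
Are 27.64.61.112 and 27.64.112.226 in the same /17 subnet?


Mask: 255.255.128.0
27.64.61.112 AND mask = 27.64.0.0
27.64.112.226 AND mask = 27.64.0.0
Yes, same subnet (27.64.0.0)


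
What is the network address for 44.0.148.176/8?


IP:   00101100.00000000.10010100.10110000
Mask: 11111111.00000000.00000000.00000000
AND operation:
Net:  00101100.00000000.00000000.00000000
Network: 44.0.0.0/8


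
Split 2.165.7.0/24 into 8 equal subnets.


New prefix = 24 + 3 = 27
Each subnet has 32 addresses
  2.165.7.0/27
  2.165.7.32/27
  2.165.7.64/27
  2.165.7.96/27
  2.165.7.128/27
  2.165.7.160/27
  2.165.7.192/27
  2.165.7.224/27
Subnets: 2.165.7.0/27, 2.165.7.32/27, 2.165.7.64/27, 2.165.7.96/27, 2.165.7.128/27, 2.165.7.160/27, 2.165.7.192/27, 2.165.7.224/27


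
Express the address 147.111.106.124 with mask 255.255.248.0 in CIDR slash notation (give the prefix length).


Binary: 11111111.11111111.11111000.00000000
Count leading 1s
Prefix: /21


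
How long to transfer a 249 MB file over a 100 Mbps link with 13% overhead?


Effective throughput = 100 * (1 - 13/100) = 87 Mbps
File size in Mb = 249 * 8 = 1992 Mb
Time = 1992 / 87
Time = 22.8966 seconds


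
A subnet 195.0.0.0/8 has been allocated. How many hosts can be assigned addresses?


Host bits = 32 - 8 = 24
Total addresses = 2^24 = 16777216
Usable = total - 2 (network and broadcast)
Usable hosts: 16777214


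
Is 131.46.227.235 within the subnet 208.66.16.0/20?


Subnet network: 208.66.16.0
Test IP AND mask: 131.46.224.0
No, 131.46.227.235 is not in 208.66.16.0/20


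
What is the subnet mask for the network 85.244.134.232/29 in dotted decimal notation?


/29 means 29 network bits, 3 host bits
Binary: 11111111111111111111111111111000
Mask: 255.255.255.248


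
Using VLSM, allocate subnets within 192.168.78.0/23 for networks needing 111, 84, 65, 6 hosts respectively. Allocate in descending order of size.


111 hosts -> /25 (126 usable): 192.168.78.0/25
84 hosts -> /25 (126 usable): 192.168.78.128/25
65 hosts -> /25 (126 usable): 192.168.79.0/25
6 hosts -> /29 (6 usable): 192.168.79.128/29
Allocation: 192.168.78.0/25 (111 hosts, 126 usable); 192.168.78.128/25 (84 hosts, 126 usable); 192.168.79.0/25 (65 hosts, 126 usable); 192.168.79.128/29 (6 hosts, 6 usable)


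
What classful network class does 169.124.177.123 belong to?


First octet: 169
Binary: 10101001
10xxxxxx -> Class B (128-191)
Class B, default mask 255.255.0.0 (/16)


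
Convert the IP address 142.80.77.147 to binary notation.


142 = 10001110
80 = 01010000
77 = 01001101
147 = 10010011
Binary: 10001110.01010000.01001101.10010011


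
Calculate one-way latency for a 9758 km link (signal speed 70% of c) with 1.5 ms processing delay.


Speed = 0.7 * 3e5 km/s = 210000 km/s
Propagation delay = 9758 / 210000 = 0.0465 s = 46.4667 ms
Processing delay = 1.5 ms
Total one-way latency = 47.9667 ms


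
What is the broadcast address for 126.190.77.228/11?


Network: 126.160.0.0/11
Host bits = 21
Set all host bits to 1:
Broadcast: 126.191.255.255


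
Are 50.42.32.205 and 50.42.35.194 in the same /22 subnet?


Mask: 255.255.252.0
50.42.32.205 AND mask = 50.42.32.0
50.42.35.194 AND mask = 50.42.32.0
Yes, same subnet (50.42.32.0)


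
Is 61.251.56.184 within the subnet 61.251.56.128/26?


Subnet network: 61.251.56.128
Test IP AND mask: 61.251.56.128
Yes, 61.251.56.184 is in 61.251.56.128/26


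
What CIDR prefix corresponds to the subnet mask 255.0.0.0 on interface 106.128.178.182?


Binary: 11111111.00000000.00000000.00000000
Count leading 1s
Prefix: /8


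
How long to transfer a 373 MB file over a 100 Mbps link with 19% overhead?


Effective throughput = 100 * (1 - 19/100) = 81 Mbps
File size in Mb = 373 * 8 = 2984 Mb
Time = 2984 / 81
Time = 36.8395 seconds


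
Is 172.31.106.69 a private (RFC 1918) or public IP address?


RFC 1918 private ranges:
  10.0.0.0/8 (10.0.0.0 - 10.255.255.255)
  172.16.0.0/12 (172.16.0.0 - 172.31.255.255)
  192.168.0.0/16 (192.168.0.0 - 192.168.255.255)
Private (in 172.16.0.0/12)


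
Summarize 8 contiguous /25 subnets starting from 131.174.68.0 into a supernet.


Original prefix: /25
Number of subnets: 8 = 2^3
New prefix = 25 - 3 = 22
Supernet: 131.174.68.0/22


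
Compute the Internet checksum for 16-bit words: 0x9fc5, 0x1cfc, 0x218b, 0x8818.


Sum all words (with carry folding):
+ 0x9fc5 = 0x9fc5
+ 0x1cfc = 0xbcc1
+ 0x218b = 0xde4c
+ 0x8818 = 0x6665
One's complement: ~0x6665
Checksum = 0x999a


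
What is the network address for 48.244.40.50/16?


IP:   00110000.11110100.00101000.00110010
Mask: 11111111.11111111.00000000.00000000
AND operation:
Net:  00110000.11110100.00000000.00000000
Network: 48.244.0.0/16


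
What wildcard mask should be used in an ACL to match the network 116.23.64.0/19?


Subnet mask: 255.255.224.0
Wildcard = 255.255.255.255 - subnet mask
255 - 255 = 0
255 - 255 = 0
255 - 224 = 31
255 - 0 = 255
Wildcard: 0.0.31.255


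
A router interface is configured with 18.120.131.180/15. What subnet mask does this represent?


/15 means 15 network bits, 17 host bits
Binary: 11111111111111100000000000000000
Mask: 255.254.0.0


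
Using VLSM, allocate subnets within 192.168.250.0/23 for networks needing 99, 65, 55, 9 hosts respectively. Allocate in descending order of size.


99 hosts -> /25 (126 usable): 192.168.250.0/25
65 hosts -> /25 (126 usable): 192.168.250.128/25
55 hosts -> /26 (62 usable): 192.168.251.0/26
9 hosts -> /28 (14 usable): 192.168.251.64/28
Allocation: 192.168.250.0/25 (99 hosts, 126 usable); 192.168.250.128/25 (65 hosts, 126 usable); 192.168.251.0/26 (55 hosts, 62 usable); 192.168.251.64/28 (9 hosts, 14 usable)


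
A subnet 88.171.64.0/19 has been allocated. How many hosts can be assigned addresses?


Host bits = 32 - 19 = 13
Total addresses = 2^13 = 8192
Usable = total - 2 (network and broadcast)
Usable hosts: 8190


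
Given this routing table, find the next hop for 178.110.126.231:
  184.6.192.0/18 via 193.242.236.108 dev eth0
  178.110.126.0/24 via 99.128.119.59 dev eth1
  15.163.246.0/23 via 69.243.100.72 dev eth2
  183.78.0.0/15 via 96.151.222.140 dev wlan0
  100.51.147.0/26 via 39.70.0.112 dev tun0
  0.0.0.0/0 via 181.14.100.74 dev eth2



Longest prefix match for 178.110.126.231:
  /18 184.6.192.0: no
  /24 178.110.126.0: MATCH
  /23 15.163.246.0: no
  /15 183.78.0.0: no
  /26 100.51.147.0: no
  /0 0.0.0.0: MATCH
Selected: next-hop 99.128.119.59 via eth1 (matched /24)


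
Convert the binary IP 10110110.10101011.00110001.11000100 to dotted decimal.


10110110 = 182
10101011 = 171
00110001 = 49
11000100 = 196
IP: 182.171.49.196


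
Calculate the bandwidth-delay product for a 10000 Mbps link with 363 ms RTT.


BDP = bandwidth * RTT
= 10000 Mbps * 363 ms
= 10000 * 1e6 * 363 / 1000 bits
= 3630000000 bits
= 453750000 bytes
= 443115.2344 KB
BDP = 3630000000 bits (453750000 bytes)


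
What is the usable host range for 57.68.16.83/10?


Network: 57.64.0.0
Broadcast: 57.127.255.255
First usable = network + 1
Last usable = broadcast - 1
Range: 57.64.0.1 to 57.127.255.254


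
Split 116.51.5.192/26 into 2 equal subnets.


New prefix = 26 + 1 = 27
Each subnet has 32 addresses
  116.51.5.192/27
  116.51.5.224/27
Subnets: 116.51.5.192/27, 116.51.5.224/27


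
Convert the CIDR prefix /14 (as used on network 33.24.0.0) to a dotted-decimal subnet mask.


/14 means 14 network bits, 18 host bits
Binary: 11111111111111000000000000000000
Mask: 255.252.0.0


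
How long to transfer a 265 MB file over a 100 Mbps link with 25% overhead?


Effective throughput = 100 * (1 - 25/100) = 75 Mbps
File size in Mb = 265 * 8 = 2120 Mb
Time = 2120 / 75
Time = 28.2667 seconds


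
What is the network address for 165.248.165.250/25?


IP:   10100101.11111000.10100101.11111010
Mask: 11111111.11111111.11111111.10000000
AND operation:
Net:  10100101.11111000.10100101.10000000
Network: 165.248.165.128/25


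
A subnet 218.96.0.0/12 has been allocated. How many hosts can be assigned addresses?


Host bits = 32 - 12 = 20
Total addresses = 2^20 = 1048576
Usable = total - 2 (network and broadcast)
Usable hosts: 1048574


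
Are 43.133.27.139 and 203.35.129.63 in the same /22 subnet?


Mask: 255.255.252.0
43.133.27.139 AND mask = 43.133.24.0
203.35.129.63 AND mask = 203.35.128.0
No, different subnets (43.133.24.0 vs 203.35.128.0)


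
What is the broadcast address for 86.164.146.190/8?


Network: 86.0.0.0/8
Host bits = 24
Set all host bits to 1:
Broadcast: 86.255.255.255


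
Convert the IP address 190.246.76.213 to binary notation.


190 = 10111110
246 = 11110110
76 = 01001100
213 = 11010101
Binary: 10111110.11110110.01001100.11010101


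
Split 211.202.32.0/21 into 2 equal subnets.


New prefix = 21 + 1 = 22
Each subnet has 1024 addresses
  211.202.32.0/22
  211.202.36.0/22
Subnets: 211.202.32.0/22, 211.202.36.0/22


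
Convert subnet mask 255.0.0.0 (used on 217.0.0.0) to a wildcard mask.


Subnet mask: 255.0.0.0
Wildcard = 255.255.255.255 - subnet mask
255 - 255 = 0
255 - 0 = 255
255 - 0 = 255
255 - 0 = 255
Wildcard: 0.255.255.255


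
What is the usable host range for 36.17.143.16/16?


Network: 36.17.0.0
Broadcast: 36.17.255.255
First usable = network + 1
Last usable = broadcast - 1
Range: 36.17.0.1 to 36.17.255.254


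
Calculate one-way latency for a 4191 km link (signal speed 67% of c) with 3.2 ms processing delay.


Speed = 0.67 * 3e5 km/s = 201000 km/s
Propagation delay = 4191 / 201000 = 0.0209 s = 20.8507 ms
Processing delay = 3.2 ms
Total one-way latency = 24.0507 ms


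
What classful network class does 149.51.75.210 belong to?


First octet: 149
Binary: 10010101
10xxxxxx -> Class B (128-191)
Class B, default mask 255.255.0.0 (/16)


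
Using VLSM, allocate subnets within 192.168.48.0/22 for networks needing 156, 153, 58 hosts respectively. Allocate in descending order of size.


156 hosts -> /24 (254 usable): 192.168.48.0/24
153 hosts -> /24 (254 usable): 192.168.49.0/24
58 hosts -> /26 (62 usable): 192.168.50.0/26
Allocation: 192.168.48.0/24 (156 hosts, 254 usable); 192.168.49.0/24 (153 hosts, 254 usable); 192.168.50.0/26 (58 hosts, 62 usable)


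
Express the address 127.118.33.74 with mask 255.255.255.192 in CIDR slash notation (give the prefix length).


Binary: 11111111.11111111.11111111.11000000
Count leading 1s
Prefix: /26


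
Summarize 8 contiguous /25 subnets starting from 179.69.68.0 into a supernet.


Original prefix: /25
Number of subnets: 8 = 2^3
New prefix = 25 - 3 = 22
Supernet: 179.69.68.0/22


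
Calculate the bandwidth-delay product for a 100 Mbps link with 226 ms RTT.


BDP = bandwidth * RTT
= 100 Mbps * 226 ms
= 100 * 1e6 * 226 / 1000 bits
= 22600000 bits
= 2825000 bytes
= 2758.7891 KB
BDP = 22600000 bits (2825000 bytes)


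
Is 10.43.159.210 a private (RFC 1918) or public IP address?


RFC 1918 private ranges:
  10.0.0.0/8 (10.0.0.0 - 10.255.255.255)
  172.16.0.0/12 (172.16.0.0 - 172.31.255.255)
  192.168.0.0/16 (192.168.0.0 - 192.168.255.255)
Private (in 10.0.0.0/8)


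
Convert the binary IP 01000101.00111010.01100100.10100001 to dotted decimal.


01000101 = 69
00111010 = 58
01100100 = 100
10100001 = 161
IP: 69.58.100.161


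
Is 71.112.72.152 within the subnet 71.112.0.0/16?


Subnet network: 71.112.0.0
Test IP AND mask: 71.112.0.0
Yes, 71.112.72.152 is in 71.112.0.0/16


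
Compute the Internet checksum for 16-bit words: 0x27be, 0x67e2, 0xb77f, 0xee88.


Sum all words (with carry folding):
+ 0x27be = 0x27be
+ 0x67e2 = 0x8fa0
+ 0xb77f = 0x4720
+ 0xee88 = 0x35a9
One's complement: ~0x35a9
Checksum = 0xca56


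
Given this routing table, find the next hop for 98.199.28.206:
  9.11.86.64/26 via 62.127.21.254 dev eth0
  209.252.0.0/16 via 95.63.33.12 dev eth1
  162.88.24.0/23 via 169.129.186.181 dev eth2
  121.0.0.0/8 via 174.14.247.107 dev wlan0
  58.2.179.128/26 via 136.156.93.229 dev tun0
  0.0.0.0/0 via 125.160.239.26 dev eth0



Longest prefix match for 98.199.28.206:
  /26 9.11.86.64: no
  /16 209.252.0.0: no
  /23 162.88.24.0: no
  /8 121.0.0.0: no
  /26 58.2.179.128: no
  /0 0.0.0.0: MATCH
Selected: next-hop 125.160.239.26 via eth0 (matched /0)


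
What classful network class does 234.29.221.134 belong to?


First octet: 234
Binary: 11101010
1110xxxx -> Class D (224-239)
Class D (multicast), default mask N/A


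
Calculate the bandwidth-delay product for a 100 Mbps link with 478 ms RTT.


BDP = bandwidth * RTT
= 100 Mbps * 478 ms
= 100 * 1e6 * 478 / 1000 bits
= 47800000 bits
= 5975000 bytes
= 5834.9609 KB
BDP = 47800000 bits (5975000 bytes)


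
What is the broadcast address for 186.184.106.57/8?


Network: 186.0.0.0/8
Host bits = 24
Set all host bits to 1:
Broadcast: 186.255.255.255


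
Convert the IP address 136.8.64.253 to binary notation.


136 = 10001000
8 = 00001000
64 = 01000000
253 = 11111101
Binary: 10001000.00001000.01000000.11111101


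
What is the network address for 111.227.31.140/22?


IP:   01101111.11100011.00011111.10001100
Mask: 11111111.11111111.11111100.00000000
AND operation:
Net:  01101111.11100011.00011100.00000000
Network: 111.227.28.0/22


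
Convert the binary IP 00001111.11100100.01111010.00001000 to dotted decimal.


00001111 = 15
11100100 = 228
01111010 = 122
00001000 = 8
IP: 15.228.122.8


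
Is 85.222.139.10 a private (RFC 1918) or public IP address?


RFC 1918 private ranges:
  10.0.0.0/8 (10.0.0.0 - 10.255.255.255)
  172.16.0.0/12 (172.16.0.0 - 172.31.255.255)
  192.168.0.0/16 (192.168.0.0 - 192.168.255.255)
Public (not in any RFC 1918 range)


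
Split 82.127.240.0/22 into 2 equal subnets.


New prefix = 22 + 1 = 23
Each subnet has 512 addresses
  82.127.240.0/23
  82.127.242.0/23
Subnets: 82.127.240.0/23, 82.127.242.0/23


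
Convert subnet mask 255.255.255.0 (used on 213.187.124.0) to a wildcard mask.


Subnet mask: 255.255.255.0
Wildcard = 255.255.255.255 - subnet mask
255 - 255 = 0
255 - 255 = 0
255 - 255 = 0
255 - 0 = 255
Wildcard: 0.0.0.255


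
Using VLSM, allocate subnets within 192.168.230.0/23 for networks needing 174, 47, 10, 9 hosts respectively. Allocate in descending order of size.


174 hosts -> /24 (254 usable): 192.168.230.0/24
47 hosts -> /26 (62 usable): 192.168.231.0/26
10 hosts -> /28 (14 usable): 192.168.231.64/28
9 hosts -> /28 (14 usable): 192.168.231.80/28
Allocation: 192.168.230.0/24 (174 hosts, 254 usable); 192.168.231.0/26 (47 hosts, 62 usable); 192.168.231.64/28 (10 hosts, 14 usable); 192.168.231.80/28 (9 hosts, 14 usable)


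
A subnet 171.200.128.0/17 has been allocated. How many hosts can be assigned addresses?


Host bits = 32 - 17 = 15
Total addresses = 2^15 = 32768
Usable = total - 2 (network and broadcast)
Usable hosts: 32766


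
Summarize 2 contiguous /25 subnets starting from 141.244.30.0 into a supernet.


Original prefix: /25
Number of subnets: 2 = 2^1
New prefix = 25 - 1 = 24
Supernet: 141.244.30.0/24


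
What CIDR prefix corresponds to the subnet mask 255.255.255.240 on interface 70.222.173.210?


Binary: 11111111.11111111.11111111.11110000
Count leading 1s
Prefix: /28


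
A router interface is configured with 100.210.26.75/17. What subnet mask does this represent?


/17 means 17 network bits, 15 host bits
Binary: 11111111111111111000000000000000
Mask: 255.255.128.0


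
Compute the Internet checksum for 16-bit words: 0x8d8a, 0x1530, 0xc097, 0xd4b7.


Sum all words (with carry folding):
+ 0x8d8a = 0x8d8a
+ 0x1530 = 0xa2ba
+ 0xc097 = 0x6352
+ 0xd4b7 = 0x380a
One's complement: ~0x380a
Checksum = 0xc7f5


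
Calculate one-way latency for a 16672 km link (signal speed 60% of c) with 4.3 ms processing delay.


Speed = 0.6 * 3e5 km/s = 180000 km/s
Propagation delay = 16672 / 180000 = 0.0926 s = 92.6222 ms
Processing delay = 4.3 ms
Total one-way latency = 96.9222 ms


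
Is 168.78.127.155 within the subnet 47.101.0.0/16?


Subnet network: 47.101.0.0
Test IP AND mask: 168.78.0.0
No, 168.78.127.155 is not in 47.101.0.0/16


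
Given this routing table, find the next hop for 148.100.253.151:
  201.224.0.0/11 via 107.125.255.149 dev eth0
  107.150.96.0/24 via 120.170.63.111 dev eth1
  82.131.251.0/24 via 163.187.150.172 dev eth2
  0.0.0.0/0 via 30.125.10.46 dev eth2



Longest prefix match for 148.100.253.151:
  /11 201.224.0.0: no
  /24 107.150.96.0: no
  /24 82.131.251.0: no
  /0 0.0.0.0: MATCH
Selected: next-hop 30.125.10.46 via eth2 (matched /0)


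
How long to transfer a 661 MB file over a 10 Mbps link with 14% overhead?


Effective throughput = 10 * (1 - 14/100) = 8.6 Mbps
File size in Mb = 661 * 8 = 5288 Mb
Time = 5288 / 8.6
Time = 614.8837 seconds


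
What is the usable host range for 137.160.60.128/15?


Network: 137.160.0.0
Broadcast: 137.161.255.255
First usable = network + 1
Last usable = broadcast - 1
Range: 137.160.0.1 to 137.161.255.254


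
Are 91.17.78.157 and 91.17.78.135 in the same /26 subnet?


Mask: 255.255.255.192
91.17.78.157 AND mask = 91.17.78.128
91.17.78.135 AND mask = 91.17.78.128
Yes, same subnet (91.17.78.128)


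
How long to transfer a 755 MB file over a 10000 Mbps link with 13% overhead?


Effective throughput = 10000 * (1 - 13/100) = 8700 Mbps
File size in Mb = 755 * 8 = 6040 Mb
Time = 6040 / 8700
Time = 0.6943 seconds


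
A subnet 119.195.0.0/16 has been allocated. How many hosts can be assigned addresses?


Host bits = 32 - 16 = 16
Total addresses = 2^16 = 65536
Usable = total - 2 (network and broadcast)
Usable hosts: 65534


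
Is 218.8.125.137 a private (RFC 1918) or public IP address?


RFC 1918 private ranges:
  10.0.0.0/8 (10.0.0.0 - 10.255.255.255)
  172.16.0.0/12 (172.16.0.0 - 172.31.255.255)
  192.168.0.0/16 (192.168.0.0 - 192.168.255.255)
Public (not in any RFC 1918 range)


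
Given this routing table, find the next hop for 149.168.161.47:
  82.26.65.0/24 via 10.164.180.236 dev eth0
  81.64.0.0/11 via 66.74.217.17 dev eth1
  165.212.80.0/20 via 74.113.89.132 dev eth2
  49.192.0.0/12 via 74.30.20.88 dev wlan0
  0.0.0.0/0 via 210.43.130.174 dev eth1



Longest prefix match for 149.168.161.47:
  /24 82.26.65.0: no
  /11 81.64.0.0: no
  /20 165.212.80.0: no
  /12 49.192.0.0: no
  /0 0.0.0.0: MATCH
Selected: next-hop 210.43.130.174 via eth1 (matched /0)


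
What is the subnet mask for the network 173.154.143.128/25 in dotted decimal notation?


/25 means 25 network bits, 7 host bits
Binary: 11111111111111111111111110000000
Mask: 255.255.255.128


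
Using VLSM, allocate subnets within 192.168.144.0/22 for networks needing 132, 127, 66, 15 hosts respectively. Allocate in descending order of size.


132 hosts -> /24 (254 usable): 192.168.144.0/24
127 hosts -> /24 (254 usable): 192.168.145.0/24
66 hosts -> /25 (126 usable): 192.168.146.0/25
15 hosts -> /27 (30 usable): 192.168.146.128/27
Allocation: 192.168.144.0/24 (132 hosts, 254 usable); 192.168.145.0/24 (127 hosts, 254 usable); 192.168.146.0/25 (66 hosts, 126 usable); 192.168.146.128/27 (15 hosts, 30 usable)


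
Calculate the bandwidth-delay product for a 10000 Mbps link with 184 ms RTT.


BDP = bandwidth * RTT
= 10000 Mbps * 184 ms
= 10000 * 1e6 * 184 / 1000 bits
= 1840000000 bits
= 230000000 bytes
= 224609.375 KB
BDP = 1840000000 bits (230000000 bytes)


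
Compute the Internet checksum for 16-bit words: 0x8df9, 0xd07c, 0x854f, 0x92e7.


Sum all words (with carry folding):
+ 0x8df9 = 0x8df9
+ 0xd07c = 0x5e76
+ 0x854f = 0xe3c5
+ 0x92e7 = 0x76ad
One's complement: ~0x76ad
Checksum = 0x8952


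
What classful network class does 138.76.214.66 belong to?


First octet: 138
Binary: 10001010
10xxxxxx -> Class B (128-191)
Class B, default mask 255.255.0.0 (/16)


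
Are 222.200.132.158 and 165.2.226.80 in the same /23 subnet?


Mask: 255.255.254.0
222.200.132.158 AND mask = 222.200.132.0
165.2.226.80 AND mask = 165.2.226.0
No, different subnets (222.200.132.0 vs 165.2.226.0)


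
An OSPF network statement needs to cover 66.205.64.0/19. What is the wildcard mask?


Subnet mask: 255.255.224.0
Wildcard = 255.255.255.255 - subnet mask
255 - 255 = 0
255 - 255 = 0
255 - 224 = 31
255 - 0 = 255
Wildcard: 0.0.31.255


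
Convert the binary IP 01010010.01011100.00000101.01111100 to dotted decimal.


01010010 = 82
01011100 = 92
00000101 = 5
01111100 = 124
IP: 82.92.5.124


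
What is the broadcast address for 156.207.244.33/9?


Network: 156.128.0.0/9
Host bits = 23
Set all host bits to 1:
Broadcast: 156.255.255.255


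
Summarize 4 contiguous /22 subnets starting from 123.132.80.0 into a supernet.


Original prefix: /22
Number of subnets: 4 = 2^2
New prefix = 22 - 2 = 20
Supernet: 123.132.80.0/20


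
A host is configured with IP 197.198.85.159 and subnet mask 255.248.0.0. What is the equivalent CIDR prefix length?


Binary: 11111111.11111000.00000000.00000000
Count leading 1s
Prefix: /13


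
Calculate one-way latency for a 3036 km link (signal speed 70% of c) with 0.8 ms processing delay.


Speed = 0.7 * 3e5 km/s = 210000 km/s
Propagation delay = 3036 / 210000 = 0.0145 s = 14.4571 ms
Processing delay = 0.8 ms
Total one-way latency = 15.2571 ms


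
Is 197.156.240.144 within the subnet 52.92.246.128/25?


Subnet network: 52.92.246.128
Test IP AND mask: 197.156.240.128
No, 197.156.240.144 is not in 52.92.246.128/25


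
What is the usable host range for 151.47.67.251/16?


Network: 151.47.0.0
Broadcast: 151.47.255.255
First usable = network + 1
Last usable = broadcast - 1
Range: 151.47.0.1 to 151.47.255.254


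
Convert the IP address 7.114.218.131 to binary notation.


7 = 00000111
114 = 01110010
218 = 11011010
131 = 10000011
Binary: 00000111.01110010.11011010.10000011


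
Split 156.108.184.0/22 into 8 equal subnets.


New prefix = 22 + 3 = 25
Each subnet has 128 addresses
  156.108.184.0/25
  156.108.184.128/25
  156.108.185.0/25
  156.108.185.128/25
  156.108.186.0/25
  156.108.186.128/25
  156.108.187.0/25
  156.108.187.128/25
Subnets: 156.108.184.0/25, 156.108.184.128/25, 156.108.185.0/25, 156.108.185.128/25, 156.108.186.0/25, 156.108.186.128/25, 156.108.187.0/25, 156.108.187.128/25


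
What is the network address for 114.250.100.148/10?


IP:   01110010.11111010.01100100.10010100
Mask: 11111111.11000000.00000000.00000000
AND operation:
Net:  01110010.11000000.00000000.00000000
Network: 114.192.0.0/10


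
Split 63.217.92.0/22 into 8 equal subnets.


New prefix = 22 + 3 = 25
Each subnet has 128 addresses
  63.217.92.0/25
  63.217.92.128/25
  63.217.93.0/25
  63.217.93.128/25
  63.217.94.0/25
  63.217.94.128/25
  63.217.95.0/25
  63.217.95.128/25
Subnets: 63.217.92.0/25, 63.217.92.128/25, 63.217.93.0/25, 63.217.93.128/25, 63.217.94.0/25, 63.217.94.128/25, 63.217.95.0/25, 63.217.95.128/25


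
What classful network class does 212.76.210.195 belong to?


First octet: 212
Binary: 11010100
110xxxxx -> Class C (192-223)
Class C, default mask 255.255.255.0 (/24)


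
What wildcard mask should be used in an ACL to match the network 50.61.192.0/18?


Subnet mask: 255.255.192.0
Wildcard = 255.255.255.255 - subnet mask
255 - 255 = 0
255 - 255 = 0
255 - 192 = 63
255 - 0 = 255
Wildcard: 0.0.63.255


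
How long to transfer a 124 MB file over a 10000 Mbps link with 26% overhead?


Effective throughput = 10000 * (1 - 26/100) = 7400 Mbps
File size in Mb = 124 * 8 = 992 Mb
Time = 992 / 7400
Time = 0.1341 seconds


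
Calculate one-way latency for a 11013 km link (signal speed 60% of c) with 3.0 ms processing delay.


Speed = 0.6 * 3e5 km/s = 180000 km/s
Propagation delay = 11013 / 180000 = 0.0612 s = 61.1833 ms
Processing delay = 3.0 ms
Total one-way latency = 64.1833 ms


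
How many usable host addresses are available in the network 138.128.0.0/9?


Host bits = 32 - 9 = 23
Total addresses = 2^23 = 8388608
Usable = total - 2 (network and broadcast)
Usable hosts: 8388606


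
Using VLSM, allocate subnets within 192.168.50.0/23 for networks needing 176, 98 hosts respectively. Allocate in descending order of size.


176 hosts -> /24 (254 usable): 192.168.50.0/24
98 hosts -> /25 (126 usable): 192.168.51.0/25
Allocation: 192.168.50.0/24 (176 hosts, 254 usable); 192.168.51.0/25 (98 hosts, 126 usable)


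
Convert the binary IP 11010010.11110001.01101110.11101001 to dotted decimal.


11010010 = 210
11110001 = 241
01101110 = 110
11101001 = 233
IP: 210.241.110.233


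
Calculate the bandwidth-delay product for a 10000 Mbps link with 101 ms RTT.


BDP = bandwidth * RTT
= 10000 Mbps * 101 ms
= 10000 * 1e6 * 101 / 1000 bits
= 1010000000 bits
= 126250000 bytes
= 123291.0156 KB
BDP = 1010000000 bits (126250000 bytes)


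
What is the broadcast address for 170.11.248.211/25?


Network: 170.11.248.128/25
Host bits = 7
Set all host bits to 1:
Broadcast: 170.11.248.255


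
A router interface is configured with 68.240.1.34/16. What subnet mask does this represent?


/16 means 16 network bits, 16 host bits
Binary: 11111111111111110000000000000000
Mask: 255.255.0.0


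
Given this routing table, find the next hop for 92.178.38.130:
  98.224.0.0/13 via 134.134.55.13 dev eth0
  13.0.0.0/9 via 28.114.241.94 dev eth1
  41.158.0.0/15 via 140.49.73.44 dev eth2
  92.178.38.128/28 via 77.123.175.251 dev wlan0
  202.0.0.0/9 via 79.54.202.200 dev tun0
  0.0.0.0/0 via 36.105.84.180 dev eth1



Longest prefix match for 92.178.38.130:
  /13 98.224.0.0: no
  /9 13.0.0.0: no
  /15 41.158.0.0: no
  /28 92.178.38.128: MATCH
  /9 202.0.0.0: no
  /0 0.0.0.0: MATCH
Selected: next-hop 77.123.175.251 via wlan0 (matched /28)


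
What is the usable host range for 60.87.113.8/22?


Network: 60.87.112.0
Broadcast: 60.87.115.255
First usable = network + 1
Last usable = broadcast - 1
Range: 60.87.112.1 to 60.87.115.254


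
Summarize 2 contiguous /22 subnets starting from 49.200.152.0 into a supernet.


Original prefix: /22
Number of subnets: 2 = 2^1
New prefix = 22 - 1 = 21
Supernet: 49.200.152.0/21


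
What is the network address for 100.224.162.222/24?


IP:   01100100.11100000.10100010.11011110
Mask: 11111111.11111111.11111111.00000000
AND operation:
Net:  01100100.11100000.10100010.00000000
Network: 100.224.162.0/24


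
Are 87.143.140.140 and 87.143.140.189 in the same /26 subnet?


Mask: 255.255.255.192
87.143.140.140 AND mask = 87.143.140.128
87.143.140.189 AND mask = 87.143.140.128
Yes, same subnet (87.143.140.128)


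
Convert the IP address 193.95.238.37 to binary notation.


193 = 11000001
95 = 01011111
238 = 11101110
37 = 00100101
Binary: 11000001.01011111.11101110.00100101


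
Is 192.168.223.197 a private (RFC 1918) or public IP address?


RFC 1918 private ranges:
  10.0.0.0/8 (10.0.0.0 - 10.255.255.255)
  172.16.0.0/12 (172.16.0.0 - 172.31.255.255)
  192.168.0.0/16 (192.168.0.0 - 192.168.255.255)
Private (in 192.168.0.0/16)


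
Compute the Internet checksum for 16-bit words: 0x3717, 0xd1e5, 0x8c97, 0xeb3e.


Sum all words (with carry folding):
+ 0x3717 = 0x3717
+ 0xd1e5 = 0x08fd
+ 0x8c97 = 0x9594
+ 0xeb3e = 0x80d3
One's complement: ~0x80d3
Checksum = 0x7f2c


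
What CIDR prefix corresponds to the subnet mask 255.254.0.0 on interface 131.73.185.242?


Binary: 11111111.11111110.00000000.00000000
Count leading 1s
Prefix: /15


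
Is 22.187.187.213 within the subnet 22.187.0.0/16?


Subnet network: 22.187.0.0
Test IP AND mask: 22.187.0.0
Yes, 22.187.187.213 is in 22.187.0.0/16


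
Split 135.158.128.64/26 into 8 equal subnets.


New prefix = 26 + 3 = 29
Each subnet has 8 addresses
  135.158.128.64/29
  135.158.128.72/29
  135.158.128.80/29
  135.158.128.88/29
  135.158.128.96/29
  135.158.128.104/29
  135.158.128.112/29
  135.158.128.120/29
Subnets: 135.158.128.64/29, 135.158.128.72/29, 135.158.128.80/29, 135.158.128.88/29, 135.158.128.96/29, 135.158.128.104/29, 135.158.128.112/29, 135.158.128.120/29


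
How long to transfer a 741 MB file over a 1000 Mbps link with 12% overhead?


Effective throughput = 1000 * (1 - 12/100) = 880 Mbps
File size in Mb = 741 * 8 = 5928 Mb
Time = 5928 / 880
Time = 6.7364 seconds


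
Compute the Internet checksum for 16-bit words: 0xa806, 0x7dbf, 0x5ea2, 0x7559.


Sum all words (with carry folding):
+ 0xa806 = 0xa806
+ 0x7dbf = 0x25c6
+ 0x5ea2 = 0x8468
+ 0x7559 = 0xf9c1
One's complement: ~0xf9c1
Checksum = 0x063e


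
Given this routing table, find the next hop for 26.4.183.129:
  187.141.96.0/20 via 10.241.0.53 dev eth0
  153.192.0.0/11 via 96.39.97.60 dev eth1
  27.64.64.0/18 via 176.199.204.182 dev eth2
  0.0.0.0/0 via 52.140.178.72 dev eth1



Longest prefix match for 26.4.183.129:
  /20 187.141.96.0: no
  /11 153.192.0.0: no
  /18 27.64.64.0: no
  /0 0.0.0.0: MATCH
Selected: next-hop 52.140.178.72 via eth1 (matched /0)


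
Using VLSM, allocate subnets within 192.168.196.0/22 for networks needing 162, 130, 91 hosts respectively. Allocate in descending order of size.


162 hosts -> /24 (254 usable): 192.168.196.0/24
130 hosts -> /24 (254 usable): 192.168.197.0/24
91 hosts -> /25 (126 usable): 192.168.198.0/25
Allocation: 192.168.196.0/24 (162 hosts, 254 usable); 192.168.197.0/24 (130 hosts, 254 usable); 192.168.198.0/25 (91 hosts, 126 usable)


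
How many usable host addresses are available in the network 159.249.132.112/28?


Host bits = 32 - 28 = 4
Total addresses = 2^4 = 16
Usable = total - 2 (network and broadcast)
Usable hosts: 14


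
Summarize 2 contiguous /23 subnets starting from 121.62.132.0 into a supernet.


Original prefix: /23
Number of subnets: 2 = 2^1
New prefix = 23 - 1 = 22
Supernet: 121.62.132.0/22


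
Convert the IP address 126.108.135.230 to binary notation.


126 = 01111110
108 = 01101100
135 = 10000111
230 = 11100110
Binary: 01111110.01101100.10000111.11100110


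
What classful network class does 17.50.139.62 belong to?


First octet: 17
Binary: 00010001
0xxxxxxx -> Class A (1-126)
Class A, default mask 255.0.0.0 (/8)


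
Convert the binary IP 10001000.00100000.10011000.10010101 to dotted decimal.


10001000 = 136
00100000 = 32
10011000 = 152
10010101 = 149
IP: 136.32.152.149


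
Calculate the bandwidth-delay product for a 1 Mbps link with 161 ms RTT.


BDP = bandwidth * RTT
= 1 Mbps * 161 ms
= 1 * 1e6 * 161 / 1000 bits
= 161000 bits
= 20125 bytes
= 19.6533 KB
BDP = 161000 bits (20125 bytes)


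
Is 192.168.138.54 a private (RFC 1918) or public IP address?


RFC 1918 private ranges:
  10.0.0.0/8 (10.0.0.0 - 10.255.255.255)
  172.16.0.0/12 (172.16.0.0 - 172.31.255.255)
  192.168.0.0/16 (192.168.0.0 - 192.168.255.255)
Private (in 192.168.0.0/16)


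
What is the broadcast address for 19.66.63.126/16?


Network: 19.66.0.0/16
Host bits = 16
Set all host bits to 1:
Broadcast: 19.66.255.255


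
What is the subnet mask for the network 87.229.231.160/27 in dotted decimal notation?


/27 means 27 network bits, 5 host bits
Binary: 11111111111111111111111111100000
Mask: 255.255.255.224


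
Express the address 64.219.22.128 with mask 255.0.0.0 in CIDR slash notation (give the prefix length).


Binary: 11111111.00000000.00000000.00000000
Count leading 1s
Prefix: /8


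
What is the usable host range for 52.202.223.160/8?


Network: 52.0.0.0
Broadcast: 52.255.255.255
First usable = network + 1
Last usable = broadcast - 1
Range: 52.0.0.1 to 52.255.255.254


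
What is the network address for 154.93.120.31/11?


IP:   10011010.01011101.01111000.00011111
Mask: 11111111.11100000.00000000.00000000
AND operation:
Net:  10011010.01000000.00000000.00000000
Network: 154.64.0.0/11


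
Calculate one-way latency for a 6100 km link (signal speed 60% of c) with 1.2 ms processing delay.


Speed = 0.6 * 3e5 km/s = 180000 km/s
Propagation delay = 6100 / 180000 = 0.0339 s = 33.8889 ms
Processing delay = 1.2 ms
Total one-way latency = 35.0889 ms


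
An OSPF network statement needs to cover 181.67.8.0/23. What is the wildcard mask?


Subnet mask: 255.255.254.0
Wildcard = 255.255.255.255 - subnet mask
255 - 255 = 0
255 - 255 = 0
255 - 254 = 1
255 - 0 = 255
Wildcard: 0.0.1.255


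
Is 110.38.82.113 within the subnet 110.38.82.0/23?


Subnet network: 110.38.82.0
Test IP AND mask: 110.38.82.0
Yes, 110.38.82.113 is in 110.38.82.0/23


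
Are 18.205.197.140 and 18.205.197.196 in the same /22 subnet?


Mask: 255.255.252.0
18.205.197.140 AND mask = 18.205.196.0
18.205.197.196 AND mask = 18.205.196.0
Yes, same subnet (18.205.196.0)


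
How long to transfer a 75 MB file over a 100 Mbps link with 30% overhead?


Effective throughput = 100 * (1 - 30/100) = 70 Mbps
File size in Mb = 75 * 8 = 600 Mb
Time = 600 / 70
Time = 8.5714 seconds


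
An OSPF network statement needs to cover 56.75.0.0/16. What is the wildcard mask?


Subnet mask: 255.255.0.0
Wildcard = 255.255.255.255 - subnet mask
255 - 255 = 0
255 - 255 = 0
255 - 0 = 255
255 - 0 = 255
Wildcard: 0.0.255.255


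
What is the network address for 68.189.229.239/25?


IP:   01000100.10111101.11100101.11101111
Mask: 11111111.11111111.11111111.10000000
AND operation:
Net:  01000100.10111101.11100101.10000000
Network: 68.189.229.128/25


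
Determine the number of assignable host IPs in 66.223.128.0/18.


Host bits = 32 - 18 = 14
Total addresses = 2^14 = 16384
Usable = total - 2 (network and broadcast)
Usable hosts: 16382


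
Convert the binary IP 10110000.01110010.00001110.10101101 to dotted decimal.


10110000 = 176
01110010 = 114
00001110 = 14
10101101 = 173
IP: 176.114.14.173


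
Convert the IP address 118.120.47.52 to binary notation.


118 = 01110110
120 = 01111000
47 = 00101111
52 = 00110100
Binary: 01110110.01111000.00101111.00110100


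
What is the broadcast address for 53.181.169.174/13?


Network: 53.176.0.0/13
Host bits = 19
Set all host bits to 1:
Broadcast: 53.183.255.255


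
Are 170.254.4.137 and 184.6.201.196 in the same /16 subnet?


Mask: 255.255.0.0
170.254.4.137 AND mask = 170.254.0.0
184.6.201.196 AND mask = 184.6.0.0
No, different subnets (170.254.0.0 vs 184.6.0.0)


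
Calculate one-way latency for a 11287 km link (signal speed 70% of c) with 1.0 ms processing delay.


Speed = 0.7 * 3e5 km/s = 210000 km/s
Propagation delay = 11287 / 210000 = 0.0537 s = 53.7476 ms
Processing delay = 1.0 ms
Total one-way latency = 54.7476 ms


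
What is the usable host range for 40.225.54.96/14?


Network: 40.224.0.0
Broadcast: 40.227.255.255
First usable = network + 1
Last usable = broadcast - 1
Range: 40.224.0.1 to 40.227.255.254


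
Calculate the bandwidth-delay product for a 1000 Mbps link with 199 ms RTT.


BDP = bandwidth * RTT
= 1000 Mbps * 199 ms
= 1000 * 1e6 * 199 / 1000 bits
= 199000000 bits
= 24875000 bytes
= 24291.9922 KB
BDP = 199000000 bits (24875000 bytes)


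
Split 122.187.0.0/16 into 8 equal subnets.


New prefix = 16 + 3 = 19
Each subnet has 8192 addresses
  122.187.0.0/19
  122.187.32.0/19
  122.187.64.0/19
  122.187.96.0/19
  122.187.128.0/19
  122.187.160.0/19
  122.187.192.0/19
  122.187.224.0/19
Subnets: 122.187.0.0/19, 122.187.32.0/19, 122.187.64.0/19, 122.187.96.0/19, 122.187.128.0/19, 122.187.160.0/19, 122.187.192.0/19, 122.187.224.0/19


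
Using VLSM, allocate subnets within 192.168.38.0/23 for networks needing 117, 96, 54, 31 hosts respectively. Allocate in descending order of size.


117 hosts -> /25 (126 usable): 192.168.38.0/25
96 hosts -> /25 (126 usable): 192.168.38.128/25
54 hosts -> /26 (62 usable): 192.168.39.0/26
31 hosts -> /26 (62 usable): 192.168.39.64/26
Allocation: 192.168.38.0/25 (117 hosts, 126 usable); 192.168.38.128/25 (96 hosts, 126 usable); 192.168.39.0/26 (54 hosts, 62 usable); 192.168.39.64/26 (31 hosts, 62 usable)


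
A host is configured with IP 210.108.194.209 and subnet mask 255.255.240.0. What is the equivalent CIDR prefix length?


Binary: 11111111.11111111.11110000.00000000
Count leading 1s
Prefix: /20


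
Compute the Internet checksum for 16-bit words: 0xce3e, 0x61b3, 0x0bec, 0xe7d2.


Sum all words (with carry folding):
+ 0xce3e = 0xce3e
+ 0x61b3 = 0x2ff2
+ 0x0bec = 0x3bde
+ 0xe7d2 = 0x23b1
One's complement: ~0x23b1
Checksum = 0xdc4e


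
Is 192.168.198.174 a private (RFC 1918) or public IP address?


RFC 1918 private ranges:
  10.0.0.0/8 (10.0.0.0 - 10.255.255.255)
  172.16.0.0/12 (172.16.0.0 - 172.31.255.255)
  192.168.0.0/16 (192.168.0.0 - 192.168.255.255)
Private (in 192.168.0.0/16)


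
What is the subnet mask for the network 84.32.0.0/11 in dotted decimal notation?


/11 means 11 network bits, 21 host bits
Binary: 11111111111000000000000000000000
Mask: 255.224.0.0


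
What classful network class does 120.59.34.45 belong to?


First octet: 120
Binary: 01111000
0xxxxxxx -> Class A (1-126)
Class A, default mask 255.0.0.0 (/8)


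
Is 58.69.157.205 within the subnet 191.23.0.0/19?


Subnet network: 191.23.0.0
Test IP AND mask: 58.69.128.0
No, 58.69.157.205 is not in 191.23.0.0/19


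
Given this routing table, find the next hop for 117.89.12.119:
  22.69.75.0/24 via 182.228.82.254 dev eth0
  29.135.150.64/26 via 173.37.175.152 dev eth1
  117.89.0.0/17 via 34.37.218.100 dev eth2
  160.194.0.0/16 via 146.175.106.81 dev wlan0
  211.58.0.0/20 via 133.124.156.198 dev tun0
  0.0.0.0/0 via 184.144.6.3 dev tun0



Longest prefix match for 117.89.12.119:
  /24 22.69.75.0: no
  /26 29.135.150.64: no
  /17 117.89.0.0: MATCH
  /16 160.194.0.0: no
  /20 211.58.0.0: no
  /0 0.0.0.0: MATCH
Selected: next-hop 34.37.218.100 via eth2 (matched /17)


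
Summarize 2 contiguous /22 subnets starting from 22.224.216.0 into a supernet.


Original prefix: /22
Number of subnets: 2 = 2^1
New prefix = 22 - 1 = 21
Supernet: 22.224.216.0/21


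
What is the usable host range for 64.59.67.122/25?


Network: 64.59.67.0
Broadcast: 64.59.67.127
First usable = network + 1
Last usable = broadcast - 1
Range: 64.59.67.1 to 64.59.67.126
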